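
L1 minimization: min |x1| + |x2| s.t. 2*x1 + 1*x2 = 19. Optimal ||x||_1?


Axis intercepts:
  x1 = 19/2, x2 = 0: L1 = 19/2
  x1 = 0, x2 = 19: L1 = 19
x* = (19/2, 0)
||x*||_1 = 19/2.

19/2


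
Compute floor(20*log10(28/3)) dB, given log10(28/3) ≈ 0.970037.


||x||/||e|| = 28/3.
log10(28/3) ≈ 0.970037.
20*log10(||x||/||e||) ≈ 20*0.970037 = 19.40074.
floor(19.40074) = 19.

19


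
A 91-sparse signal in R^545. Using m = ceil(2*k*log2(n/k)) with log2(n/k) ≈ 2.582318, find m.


log2(n/k) = log2(545/91) ≈ 2.582318.
2*k*log2(n/k) ≈ 2*91*2.582318 = 469.981876.
m = ceil(469.981876) = 470.

470


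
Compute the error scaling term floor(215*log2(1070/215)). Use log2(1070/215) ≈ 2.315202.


log2(n/k) = log2(1070/215) ≈ 2.315202.
k*log2(n/k) ≈ 215*2.315202 = 497.76843.
floor(497.76843) = 497.

497


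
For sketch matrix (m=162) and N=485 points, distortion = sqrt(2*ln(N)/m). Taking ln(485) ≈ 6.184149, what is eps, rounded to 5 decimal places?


ln(485) ≈ 6.184149.
2*ln(N)/m ≈ 2*6.184149/162 ≈ 0.07634752.
eps = sqrt(0.07634752) ≈ 0.2763105 ≈ 0.27631.

0.27631


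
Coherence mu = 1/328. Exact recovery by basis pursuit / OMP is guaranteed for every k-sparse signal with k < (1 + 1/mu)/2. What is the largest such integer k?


1/mu = 328.
1 + 1/mu = 329.
(1 + 1/mu)/2 = 164.5 is not an integer, so k_max = floor(164.5) = 164.

164


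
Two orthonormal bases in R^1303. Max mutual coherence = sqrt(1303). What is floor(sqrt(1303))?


36^2 = 1296 <= 1303 < 1369 = 37^2, so 36 <= sqrt(1303) < 37.
floor(sqrt(1303)) = 36.

36


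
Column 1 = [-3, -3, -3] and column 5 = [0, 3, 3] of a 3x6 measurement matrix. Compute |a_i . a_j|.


Inner product: -3*0 + -3*3 + -3*3
Products: [0, -9, -9]
Sum = -18.
|dot| = 18.

18


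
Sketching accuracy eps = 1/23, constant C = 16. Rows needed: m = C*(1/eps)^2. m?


1/eps = 23.
(1/eps)^2 = 529.
m = 16*529 = 8464.

8464


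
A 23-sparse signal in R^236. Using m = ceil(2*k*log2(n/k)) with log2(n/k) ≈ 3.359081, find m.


log2(n/k) = log2(236/23) ≈ 3.359081.
2*k*log2(n/k) ≈ 2*23*3.359081 = 154.517726.
m = ceil(154.517726) = 155.

155


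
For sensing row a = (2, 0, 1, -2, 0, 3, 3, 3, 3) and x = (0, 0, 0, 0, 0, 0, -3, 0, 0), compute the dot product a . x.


Non-zero terms: ['3*-3']
Products: [-9]
y = sum = -9.

-9


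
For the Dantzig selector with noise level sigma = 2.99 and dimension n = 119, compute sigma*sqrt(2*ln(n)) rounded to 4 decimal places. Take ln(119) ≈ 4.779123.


ln(119) ≈ 4.779123.
2*ln(n) ≈ 9.558246.
sqrt(2*ln(n)) ≈ sqrt(9.558246) ≈ 3.091641.
threshold ≈ 2.99*3.091641 = 9.24400659 ≈ 9.2440.

9.2440


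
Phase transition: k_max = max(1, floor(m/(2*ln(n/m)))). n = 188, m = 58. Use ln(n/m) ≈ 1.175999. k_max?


n/m = 188/58 = 94/29.
ln(n/m) ≈ 1.175999.
2*ln(n/m) ≈ 2.351998.
m/(2*ln(n/m)) ≈ 58/2.351998 ≈ 24.6599.
floor = 24.
k_max = max(1, 24) = 24.

24


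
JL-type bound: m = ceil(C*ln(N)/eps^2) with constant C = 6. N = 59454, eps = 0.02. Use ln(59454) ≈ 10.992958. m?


ln(59454) ≈ 10.992958.
eps^2 = 0.02^2 = 0.0004.
C*ln(N)/eps^2 ≈ 6*10.992958/0.0004 ≈ 164894.37.
m = ceil(164894.37) = 164895.

164895


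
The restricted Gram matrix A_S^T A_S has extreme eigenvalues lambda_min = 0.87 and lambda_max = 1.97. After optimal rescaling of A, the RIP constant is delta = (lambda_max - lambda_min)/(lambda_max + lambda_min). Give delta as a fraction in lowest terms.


lambda_max - lambda_min = 1.97 - 0.87 = 1.10.
lambda_max + lambda_min = 1.97 + 0.87 = 2.84.
delta = 1.10/2.84 = 110/284 = 55/142.

55/142


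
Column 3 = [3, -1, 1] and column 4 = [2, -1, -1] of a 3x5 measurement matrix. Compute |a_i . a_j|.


Inner product: 3*2 + -1*-1 + 1*-1
Products: [6, 1, -1]
Sum = 6.
|dot| = 6.

6


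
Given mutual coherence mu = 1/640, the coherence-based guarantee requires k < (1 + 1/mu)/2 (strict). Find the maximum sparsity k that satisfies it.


1/mu = 640.
1 + 1/mu = 641.
(1 + 1/mu)/2 = 320.5 is not an integer, so k_max = floor(320.5) = 320.

320


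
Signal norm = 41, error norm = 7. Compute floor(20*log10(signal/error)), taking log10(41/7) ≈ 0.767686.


||x||/||e|| = 41/7.
log10(41/7) ≈ 0.767686.
20*log10(||x||/||e||) ≈ 20*0.767686 = 15.35372.
floor(15.35372) = 15.

15


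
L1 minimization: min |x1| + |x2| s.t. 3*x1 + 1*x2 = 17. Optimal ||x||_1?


Axis intercepts:
  x1 = 17/3, x2 = 0: L1 = 17/3
  x1 = 0, x2 = 17: L1 = 17
x* = (17/3, 0)
||x*||_1 = 17/3.

17/3


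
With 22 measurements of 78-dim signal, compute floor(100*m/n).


100*m/n = 100*22/78 ≈ 28.2051.
floor = 28.

28


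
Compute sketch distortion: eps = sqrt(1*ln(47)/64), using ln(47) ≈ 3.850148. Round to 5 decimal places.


ln(47) ≈ 3.850148.
1*ln(N)/m ≈ 1*3.850148/64 ≈ 0.06015856.
eps = sqrt(0.06015856) ≈ 0.2452724 ≈ 0.24527.

0.24527


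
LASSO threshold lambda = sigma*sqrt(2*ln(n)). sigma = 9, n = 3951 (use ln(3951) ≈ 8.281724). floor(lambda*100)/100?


ln(3951) ≈ 8.281724.
2*ln(n) ≈ 16.563448.
sqrt(2*ln(n)) ≈ sqrt(16.563448) ≈ 4.069822.
lambda ≈ 9*4.069822 = 36.628398.
floor(lambda*100)/100 = 36.62.

36.62


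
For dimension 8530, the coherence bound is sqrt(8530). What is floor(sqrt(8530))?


92^2 = 8464 <= 8530 < 8649 = 93^2, so 92 <= sqrt(8530) < 93.
floor(sqrt(8530)) = 92.

92


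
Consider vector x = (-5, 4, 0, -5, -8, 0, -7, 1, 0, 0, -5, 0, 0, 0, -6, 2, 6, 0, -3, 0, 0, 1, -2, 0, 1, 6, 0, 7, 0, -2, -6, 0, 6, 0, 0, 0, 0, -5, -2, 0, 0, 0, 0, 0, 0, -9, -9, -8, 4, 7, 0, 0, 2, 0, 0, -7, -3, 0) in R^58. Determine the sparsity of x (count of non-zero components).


Non-zero positions: [0, 1, 3, 4, 6, 7, 10, 14, 15, 16, 18, 21, 22, 24, 25, 27, 29, 30, 32, 37, 38, 45, 46, 47, 48, 49, 52, 55, 56].
Sparsity = 29.

29


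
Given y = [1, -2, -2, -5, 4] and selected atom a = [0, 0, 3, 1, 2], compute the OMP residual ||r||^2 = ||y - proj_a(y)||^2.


a^T a = 14.
a^T y = -3.
coeff = -3/14 = -3/14.
||r||^2 = 691/14.

691/14


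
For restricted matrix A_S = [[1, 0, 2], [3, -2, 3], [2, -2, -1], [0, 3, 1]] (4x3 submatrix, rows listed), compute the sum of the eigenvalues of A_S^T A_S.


Sum of eigenvalues of A_S^T A_S = trace(A_S^T A_S) = sum of squared column norms of A_S.
A_S^T A_S diagonal: [14, 17, 15].
trace = 14 + 17 + 15 = 46.

46


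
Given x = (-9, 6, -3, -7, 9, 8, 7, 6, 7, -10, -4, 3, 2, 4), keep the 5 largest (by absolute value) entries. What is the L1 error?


Sorted |x_i| descending: [10, 9, 9, 8, 7, 7, 7, 6, 6, 4, 4, 3, 3, 2]
Keep top 5: [10, 9, 9, 8, 7]
Tail entries: [7, 7, 6, 6, 4, 4, 3, 3, 2]
L1 error = sum of tail = 42.

42


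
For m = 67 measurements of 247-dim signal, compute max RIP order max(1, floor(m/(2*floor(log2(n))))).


floor(log2(247)) = 7.
2*7 = 14.
m/(2*floor(log2(n))) = 67/14 ≈ 4.7857.
floor = 4.
k = max(1, 4) = 4.

4


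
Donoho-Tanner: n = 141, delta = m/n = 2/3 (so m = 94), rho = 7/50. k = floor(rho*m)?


m = 2/3*141 = 94.
rho = 7/50.
rho*m = 7/50*94 = 13.16.
k = floor(13.16) = 13.

13


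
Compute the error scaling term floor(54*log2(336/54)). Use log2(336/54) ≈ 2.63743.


log2(n/k) = log2(336/54) ≈ 2.63743.
k*log2(n/k) ≈ 54*2.63743 = 142.42122.
floor(142.42122) = 142.

142


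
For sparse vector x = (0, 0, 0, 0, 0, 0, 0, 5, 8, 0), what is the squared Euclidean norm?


Non-zero entries: [(7, 5), (8, 8)]
Squares: [25, 64]
||x||_2^2 = sum = 89.

89


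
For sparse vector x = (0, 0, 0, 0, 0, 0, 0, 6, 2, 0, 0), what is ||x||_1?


Non-zero entries: [(7, 6), (8, 2)]
Absolute values: [6, 2]
||x||_1 = sum = 8.

8


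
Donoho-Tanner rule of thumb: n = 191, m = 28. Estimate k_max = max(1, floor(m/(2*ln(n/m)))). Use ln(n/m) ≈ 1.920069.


n/m = 191/28.
ln(n/m) ≈ 1.920069.
2*ln(n/m) ≈ 3.840138.
m/(2*ln(n/m)) ≈ 28/3.840138 ≈ 7.2914.
floor = 7.
k_max = max(1, 7) = 7.

7


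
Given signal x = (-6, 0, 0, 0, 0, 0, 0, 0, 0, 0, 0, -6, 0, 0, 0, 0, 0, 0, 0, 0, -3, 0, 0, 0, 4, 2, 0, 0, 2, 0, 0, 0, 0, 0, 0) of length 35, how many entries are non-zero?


Non-zero positions: [0, 11, 20, 24, 25, 28].
Sparsity = 6.

6


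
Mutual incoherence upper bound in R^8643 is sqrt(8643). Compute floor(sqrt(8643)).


92^2 = 8464 <= 8643 < 8649 = 93^2, so 92 <= sqrt(8643) < 93.
floor(sqrt(8643)) = 92.

92


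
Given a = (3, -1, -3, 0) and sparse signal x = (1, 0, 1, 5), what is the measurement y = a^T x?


Non-zero terms: ['3*1', '-3*1', '0*5']
Products: [3, -3, 0]
y = sum = 0.

0


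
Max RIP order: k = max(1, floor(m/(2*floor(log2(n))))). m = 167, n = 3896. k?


floor(log2(3896)) = 11.
2*11 = 22.
m/(2*floor(log2(n))) = 167/22 ≈ 7.5909.
floor = 7.
k = max(1, 7) = 7.

7


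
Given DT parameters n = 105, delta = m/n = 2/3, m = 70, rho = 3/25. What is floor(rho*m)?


m = 2/3*105 = 70.
rho = 3/25.
rho*m = 3/25*70 = 8.4.
k = floor(8.4) = 8.

8


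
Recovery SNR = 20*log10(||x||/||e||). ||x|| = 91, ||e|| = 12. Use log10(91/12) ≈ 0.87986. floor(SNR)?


||x||/||e|| = 91/12.
log10(91/12) ≈ 0.87986.
20*log10(||x||/||e||) ≈ 20*0.87986 = 17.5972.
floor(17.5972) = 17.

17


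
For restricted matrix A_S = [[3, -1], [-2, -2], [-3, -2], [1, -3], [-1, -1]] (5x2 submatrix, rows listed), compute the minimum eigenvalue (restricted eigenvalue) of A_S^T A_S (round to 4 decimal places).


A_S^T A_S = [[24, 5], [5, 19]].
trace = 43.
det = 431.
disc = trace^2 - 4*det = 1849 - 4*431 = 125.
sqrt(125) ≈ 11.180340.
lam_min = (43 - sqrt(125))/2 ≈ (43 - 11.180340)/2 = 15.90983 ≈ 15.9098.

15.9098


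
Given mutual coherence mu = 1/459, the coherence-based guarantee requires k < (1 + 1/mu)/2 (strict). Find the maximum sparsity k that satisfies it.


1/mu = 459.
1 + 1/mu = 460.
(1 + 1/mu)/2 = 230 is an integer and the inequality is strict, so k_max = 230 - 1 = 229.

229


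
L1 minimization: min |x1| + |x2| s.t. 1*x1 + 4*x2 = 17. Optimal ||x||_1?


Axis intercepts:
  x1 = 17, x2 = 0: L1 = 17
  x1 = 0, x2 = 17/4: L1 = 17/4
x* = (0, 17/4)
||x*||_1 = 17/4.

17/4


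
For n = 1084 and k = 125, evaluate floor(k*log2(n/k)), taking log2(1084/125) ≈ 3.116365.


log2(n/k) = log2(1084/125) ≈ 3.116365.
k*log2(n/k) ≈ 125*3.116365 = 389.545625.
floor(389.545625) = 389.

389


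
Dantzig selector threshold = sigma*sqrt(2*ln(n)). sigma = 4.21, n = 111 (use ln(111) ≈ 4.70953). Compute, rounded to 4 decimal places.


ln(111) ≈ 4.70953.
2*ln(n) ≈ 9.41906.
sqrt(2*ln(n)) ≈ sqrt(9.41906) ≈ 3.069049.
threshold ≈ 4.21*3.069049 = 12.92069629 ≈ 12.9207.

12.9207


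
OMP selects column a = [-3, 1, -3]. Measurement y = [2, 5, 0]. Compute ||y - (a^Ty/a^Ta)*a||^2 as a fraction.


a^T a = 19.
a^T y = -1.
coeff = -1/19 = -1/19.
||r||^2 = 550/19.

550/19


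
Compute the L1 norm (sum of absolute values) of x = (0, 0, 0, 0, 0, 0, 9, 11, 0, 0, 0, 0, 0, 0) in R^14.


Non-zero entries: [(6, 9), (7, 11)]
Absolute values: [9, 11]
||x||_1 = sum = 20.

20


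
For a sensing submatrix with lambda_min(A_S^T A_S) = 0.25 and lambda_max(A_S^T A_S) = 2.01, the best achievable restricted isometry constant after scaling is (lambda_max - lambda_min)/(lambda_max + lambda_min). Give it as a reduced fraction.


lambda_max - lambda_min = 2.01 - 0.25 = 1.76.
lambda_max + lambda_min = 2.01 + 0.25 = 2.26.
delta = 1.76/2.26 = 176/226 = 88/113.

88/113


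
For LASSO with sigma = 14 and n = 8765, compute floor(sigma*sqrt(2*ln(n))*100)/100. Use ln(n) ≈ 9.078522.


ln(8765) ≈ 9.078522.
2*ln(n) ≈ 18.157044.
sqrt(2*ln(n)) ≈ sqrt(18.157044) ≈ 4.261108.
lambda ≈ 14*4.261108 = 59.655512.
floor(lambda*100)/100 = 59.65.

59.65


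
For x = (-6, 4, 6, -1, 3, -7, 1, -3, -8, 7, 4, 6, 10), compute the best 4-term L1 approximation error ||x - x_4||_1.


Sorted |x_i| descending: [10, 8, 7, 7, 6, 6, 6, 4, 4, 3, 3, 1, 1]
Keep top 4: [10, 8, 7, 7]
Tail entries: [6, 6, 6, 4, 4, 3, 3, 1, 1]
L1 error = sum of tail = 34.

34


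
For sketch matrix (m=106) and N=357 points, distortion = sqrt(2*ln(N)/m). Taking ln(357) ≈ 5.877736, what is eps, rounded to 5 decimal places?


ln(357) ≈ 5.877736.
2*ln(N)/m ≈ 2*5.877736/106 ≈ 0.11090068.
eps = sqrt(0.11090068) ≈ 0.3330175 ≈ 0.33302.

0.33302


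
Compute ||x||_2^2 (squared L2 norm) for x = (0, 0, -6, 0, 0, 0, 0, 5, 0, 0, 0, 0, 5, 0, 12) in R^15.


Non-zero entries: [(2, -6), (7, 5), (12, 5), (14, 12)]
Squares: [36, 25, 25, 144]
||x||_2^2 = sum = 230.

230


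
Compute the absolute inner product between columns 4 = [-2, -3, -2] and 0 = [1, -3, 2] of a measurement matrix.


Inner product: -2*1 + -3*-3 + -2*2
Products: [-2, 9, -4]
Sum = 3.
|dot| = 3.

3


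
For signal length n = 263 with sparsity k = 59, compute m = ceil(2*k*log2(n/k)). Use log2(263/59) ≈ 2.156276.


log2(n/k) = log2(263/59) ≈ 2.156276.
2*k*log2(n/k) ≈ 2*59*2.156276 = 254.440568.
m = ceil(254.440568) = 255.

255


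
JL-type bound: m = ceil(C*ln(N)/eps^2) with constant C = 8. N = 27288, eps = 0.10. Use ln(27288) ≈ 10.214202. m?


ln(27288) ≈ 10.214202.
eps^2 = 0.10^2 = 0.01.
C*ln(N)/eps^2 ≈ 8*10.214202/0.01 ≈ 8171.3616.
m = ceil(8171.3616) = 8172.

8172


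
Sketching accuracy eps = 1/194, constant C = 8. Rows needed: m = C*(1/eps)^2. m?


1/eps = 194.
(1/eps)^2 = 37636.
m = 8*37636 = 301088.

301088


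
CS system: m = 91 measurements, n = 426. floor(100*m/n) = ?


100*m/n = 100*91/426 ≈ 21.3615.
floor = 21.

21


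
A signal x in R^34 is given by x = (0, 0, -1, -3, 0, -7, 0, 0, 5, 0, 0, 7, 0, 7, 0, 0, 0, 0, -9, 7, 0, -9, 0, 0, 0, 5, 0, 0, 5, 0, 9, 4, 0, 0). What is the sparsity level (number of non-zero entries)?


Non-zero positions: [2, 3, 5, 8, 11, 13, 18, 19, 21, 25, 28, 30, 31].
Sparsity = 13.

13


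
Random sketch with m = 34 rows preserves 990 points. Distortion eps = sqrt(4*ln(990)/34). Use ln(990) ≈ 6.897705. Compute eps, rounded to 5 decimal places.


ln(990) ≈ 6.897705.
4*ln(N)/m ≈ 4*6.897705/34 ≈ 0.81149471.
eps = sqrt(0.81149471) ≈ 0.90083 ≈ 0.90083.

0.90083


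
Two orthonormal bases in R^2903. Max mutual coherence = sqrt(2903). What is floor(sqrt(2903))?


53^2 = 2809 <= 2903 < 2916 = 54^2, so 53 <= sqrt(2903) < 54.
floor(sqrt(2903)) = 53.

53


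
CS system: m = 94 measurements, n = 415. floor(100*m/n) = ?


100*m/n = 100*94/415 ≈ 22.6506.
floor = 22.

22


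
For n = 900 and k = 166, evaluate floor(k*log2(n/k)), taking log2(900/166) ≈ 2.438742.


log2(n/k) = log2(900/166) ≈ 2.438742.
k*log2(n/k) ≈ 166*2.438742 = 404.831172.
floor(404.831172) = 404.

404


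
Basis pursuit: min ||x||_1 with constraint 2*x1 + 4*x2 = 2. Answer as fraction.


Axis intercepts:
  x1 = 1, x2 = 0: L1 = 1
  x1 = 0, x2 = 1/2: L1 = 1/2
x* = (0, 1/2)
||x*||_1 = 1/2.

1/2


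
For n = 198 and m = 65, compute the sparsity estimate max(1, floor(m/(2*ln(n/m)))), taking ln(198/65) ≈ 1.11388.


n/m = 198/65.
ln(n/m) ≈ 1.11388.
2*ln(n/m) ≈ 2.22776.
m/(2*ln(n/m)) ≈ 65/2.22776 ≈ 29.1773.
floor = 29.
k_max = max(1, 29) = 29.

29


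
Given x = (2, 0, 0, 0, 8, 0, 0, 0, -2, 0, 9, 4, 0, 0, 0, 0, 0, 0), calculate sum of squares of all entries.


Non-zero entries: [(0, 2), (4, 8), (8, -2), (10, 9), (11, 4)]
Squares: [4, 64, 4, 81, 16]
||x||_2^2 = sum = 169.

169


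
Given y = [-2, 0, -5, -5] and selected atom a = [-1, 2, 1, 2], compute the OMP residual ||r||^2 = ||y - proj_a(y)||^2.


a^T a = 10.
a^T y = -13.
coeff = -13/10 = -13/10.
||r||^2 = 371/10.

371/10


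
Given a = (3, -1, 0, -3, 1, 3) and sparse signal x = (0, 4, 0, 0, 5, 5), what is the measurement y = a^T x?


Non-zero terms: ['-1*4', '1*5', '3*5']
Products: [-4, 5, 15]
y = sum = 16.

16


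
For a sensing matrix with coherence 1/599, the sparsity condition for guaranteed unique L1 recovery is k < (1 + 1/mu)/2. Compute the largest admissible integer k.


1/mu = 599.
1 + 1/mu = 600.
(1 + 1/mu)/2 = 300 is an integer and the inequality is strict, so k_max = 300 - 1 = 299.

299


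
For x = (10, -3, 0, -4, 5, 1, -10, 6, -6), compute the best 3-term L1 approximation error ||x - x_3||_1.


Sorted |x_i| descending: [10, 10, 6, 6, 5, 4, 3, 1, 0]
Keep top 3: [10, 10, 6]
Tail entries: [6, 5, 4, 3, 1, 0]
L1 error = sum of tail = 19.

19


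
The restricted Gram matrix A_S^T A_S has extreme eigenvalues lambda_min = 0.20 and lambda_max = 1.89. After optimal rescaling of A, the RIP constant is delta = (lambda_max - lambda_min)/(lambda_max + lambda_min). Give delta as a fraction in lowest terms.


lambda_max - lambda_min = 1.89 - 0.20 = 1.69.
lambda_max + lambda_min = 1.89 + 0.20 = 2.09.
delta = 1.69/2.09 = 169/209.

169/209


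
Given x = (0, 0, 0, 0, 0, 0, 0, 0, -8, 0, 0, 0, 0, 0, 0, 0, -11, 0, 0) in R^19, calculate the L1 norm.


Non-zero entries: [(8, -8), (16, -11)]
Absolute values: [8, 11]
||x||_1 = sum = 19.

19


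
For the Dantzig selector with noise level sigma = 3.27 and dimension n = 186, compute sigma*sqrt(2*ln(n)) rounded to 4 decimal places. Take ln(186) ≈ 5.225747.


ln(186) ≈ 5.225747.
2*ln(n) ≈ 10.451494.
sqrt(2*ln(n)) ≈ sqrt(10.451494) ≈ 3.232877.
threshold ≈ 3.27*3.232877 = 10.57150779 ≈ 10.5715.

10.5715


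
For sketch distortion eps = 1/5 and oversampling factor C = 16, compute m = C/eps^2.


1/eps = 5.
(1/eps)^2 = 25.
m = 16*25 = 400.

400


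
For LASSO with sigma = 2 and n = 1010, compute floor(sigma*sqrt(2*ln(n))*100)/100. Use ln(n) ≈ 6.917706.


ln(1010) ≈ 6.917706.
2*ln(n) ≈ 13.835412.
sqrt(2*ln(n)) ≈ sqrt(13.835412) ≈ 3.719598.
lambda ≈ 2*3.719598 = 7.439196.
floor(lambda*100)/100 = 7.43.

7.43


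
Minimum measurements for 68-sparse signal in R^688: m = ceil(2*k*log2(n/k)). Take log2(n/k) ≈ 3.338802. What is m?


log2(n/k) = log2(688/68) ≈ 3.338802.
2*k*log2(n/k) ≈ 2*68*3.338802 = 454.077072.
m = ceil(454.077072) = 455.

455


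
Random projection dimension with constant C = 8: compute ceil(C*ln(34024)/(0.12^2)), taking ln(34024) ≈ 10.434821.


ln(34024) ≈ 10.434821.
eps^2 = 0.12^2 = 0.0144.
C*ln(N)/eps^2 ≈ 8*10.434821/0.0144 ≈ 5797.1228.
m = ceil(5797.1228) = 5798.

5798


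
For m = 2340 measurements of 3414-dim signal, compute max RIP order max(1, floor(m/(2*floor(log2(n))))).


floor(log2(3414)) = 11.
2*11 = 22.
m/(2*floor(log2(n))) = 2340/22 ≈ 106.3636.
floor = 106.
k = max(1, 106) = 106.

106


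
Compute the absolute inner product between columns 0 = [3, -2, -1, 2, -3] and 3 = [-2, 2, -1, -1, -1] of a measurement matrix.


Inner product: 3*-2 + -2*2 + -1*-1 + 2*-1 + -3*-1
Products: [-6, -4, 1, -2, 3]
Sum = -8.
|dot| = 8.

8


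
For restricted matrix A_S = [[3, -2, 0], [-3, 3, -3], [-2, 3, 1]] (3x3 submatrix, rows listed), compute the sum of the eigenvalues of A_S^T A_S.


Sum of eigenvalues of A_S^T A_S = trace(A_S^T A_S) = sum of squared column norms of A_S.
A_S^T A_S diagonal: [22, 22, 10].
trace = 22 + 22 + 10 = 54.

54


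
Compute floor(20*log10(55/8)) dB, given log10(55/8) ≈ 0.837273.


||x||/||e|| = 55/8.
log10(55/8) ≈ 0.837273.
20*log10(||x||/||e||) ≈ 20*0.837273 = 16.74546.
floor(16.74546) = 16.

16


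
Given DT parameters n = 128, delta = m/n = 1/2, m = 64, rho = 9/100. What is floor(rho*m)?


m = 1/2*128 = 64.
rho = 9/100.
rho*m = 9/100*64 = 5.76.
k = floor(5.76) = 5.

5


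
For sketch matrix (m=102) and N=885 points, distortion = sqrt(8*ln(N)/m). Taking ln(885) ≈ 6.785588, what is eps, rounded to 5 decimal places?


ln(885) ≈ 6.785588.
8*ln(N)/m ≈ 8*6.785588/102 ≈ 0.53220298.
eps = sqrt(0.53220298) ≈ 0.7295224 ≈ 0.72952.

0.72952


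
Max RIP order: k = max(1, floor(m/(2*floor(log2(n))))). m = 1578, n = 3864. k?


floor(log2(3864)) = 11.
2*11 = 22.
m/(2*floor(log2(n))) = 1578/22 ≈ 71.7273.
floor = 71.
k = max(1, 71) = 71.

71


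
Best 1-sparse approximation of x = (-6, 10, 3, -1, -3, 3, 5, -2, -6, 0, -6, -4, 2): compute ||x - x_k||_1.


Sorted |x_i| descending: [10, 6, 6, 6, 5, 4, 3, 3, 3, 2, 2, 1, 0]
Keep top 1: [10]
Tail entries: [6, 6, 6, 5, 4, 3, 3, 3, 2, 2, 1, 0]
L1 error = sum of tail = 41.

41


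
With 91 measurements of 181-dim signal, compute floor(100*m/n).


100*m/n = 100*91/181 ≈ 50.2762.
floor = 50.

50


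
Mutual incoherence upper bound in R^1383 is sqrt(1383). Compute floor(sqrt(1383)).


37^2 = 1369 <= 1383 < 1444 = 38^2, so 37 <= sqrt(1383) < 38.
floor(sqrt(1383)) = 37.

37


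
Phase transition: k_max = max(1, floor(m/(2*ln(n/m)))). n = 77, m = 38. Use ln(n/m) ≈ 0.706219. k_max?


n/m = 77/38.
ln(n/m) ≈ 0.706219.
2*ln(n/m) ≈ 1.412438.
m/(2*ln(n/m)) ≈ 38/1.412438 ≈ 26.9038.
floor = 26.
k_max = max(1, 26) = 26.

26


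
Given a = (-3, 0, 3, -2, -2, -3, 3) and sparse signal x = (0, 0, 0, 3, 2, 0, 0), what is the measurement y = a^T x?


Non-zero terms: ['-2*3', '-2*2']
Products: [-6, -4]
y = sum = -10.

-10


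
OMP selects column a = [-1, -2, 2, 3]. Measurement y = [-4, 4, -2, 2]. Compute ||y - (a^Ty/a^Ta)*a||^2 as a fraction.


a^T a = 18.
a^T y = -2.
coeff = -2/18 = -1/9.
||r||^2 = 358/9.

358/9


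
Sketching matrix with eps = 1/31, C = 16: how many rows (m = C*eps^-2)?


1/eps = 31.
(1/eps)^2 = 961.
m = 16*961 = 15376.

15376


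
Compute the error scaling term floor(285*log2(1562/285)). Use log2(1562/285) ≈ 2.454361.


log2(n/k) = log2(1562/285) ≈ 2.454361.
k*log2(n/k) ≈ 285*2.454361 = 699.492885.
floor(699.492885) = 699.

699


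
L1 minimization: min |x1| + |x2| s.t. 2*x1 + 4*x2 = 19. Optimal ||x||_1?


Axis intercepts:
  x1 = 19/2, x2 = 0: L1 = 19/2
  x1 = 0, x2 = 19/4: L1 = 19/4
x* = (0, 19/4)
||x*||_1 = 19/4.

19/4


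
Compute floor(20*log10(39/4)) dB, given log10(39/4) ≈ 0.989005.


||x||/||e|| = 39/4.
log10(39/4) ≈ 0.989005.
20*log10(||x||/||e||) ≈ 20*0.989005 = 19.7801.
floor(19.7801) = 19.

19


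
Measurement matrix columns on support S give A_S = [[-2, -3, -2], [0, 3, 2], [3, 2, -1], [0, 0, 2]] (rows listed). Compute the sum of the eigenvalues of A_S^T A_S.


Sum of eigenvalues of A_S^T A_S = trace(A_S^T A_S) = sum of squared column norms of A_S.
A_S^T A_S diagonal: [13, 22, 13].
trace = 13 + 22 + 13 = 48.

48


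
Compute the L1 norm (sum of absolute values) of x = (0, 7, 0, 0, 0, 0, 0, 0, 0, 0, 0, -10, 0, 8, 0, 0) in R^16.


Non-zero entries: [(1, 7), (11, -10), (13, 8)]
Absolute values: [7, 10, 8]
||x||_1 = sum = 25.

25


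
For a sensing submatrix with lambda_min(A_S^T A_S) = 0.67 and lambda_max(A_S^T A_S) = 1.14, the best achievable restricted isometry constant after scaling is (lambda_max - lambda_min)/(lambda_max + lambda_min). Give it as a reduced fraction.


lambda_max - lambda_min = 1.14 - 0.67 = 0.47.
lambda_max + lambda_min = 1.14 + 0.67 = 1.81.
delta = 0.47/1.81 = 47/181.

47/181


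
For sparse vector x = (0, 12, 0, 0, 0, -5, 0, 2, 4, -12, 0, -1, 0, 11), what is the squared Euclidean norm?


Non-zero entries: [(1, 12), (5, -5), (7, 2), (8, 4), (9, -12), (11, -1), (13, 11)]
Squares: [144, 25, 4, 16, 144, 1, 121]
||x||_2^2 = sum = 455.

455


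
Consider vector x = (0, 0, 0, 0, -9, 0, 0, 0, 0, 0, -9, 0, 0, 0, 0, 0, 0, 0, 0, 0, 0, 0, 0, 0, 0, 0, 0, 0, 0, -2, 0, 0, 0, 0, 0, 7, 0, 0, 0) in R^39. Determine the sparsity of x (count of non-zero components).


Non-zero positions: [4, 10, 29, 35].
Sparsity = 4.

4


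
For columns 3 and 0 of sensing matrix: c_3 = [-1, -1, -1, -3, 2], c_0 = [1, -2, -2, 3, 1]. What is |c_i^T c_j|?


Inner product: -1*1 + -1*-2 + -1*-2 + -3*3 + 2*1
Products: [-1, 2, 2, -9, 2]
Sum = -4.
|dot| = 4.

4


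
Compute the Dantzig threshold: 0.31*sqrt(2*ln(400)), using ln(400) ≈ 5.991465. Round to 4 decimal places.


ln(400) ≈ 5.991465.
2*ln(n) ≈ 11.98293.
sqrt(2*ln(n)) ≈ sqrt(11.98293) ≈ 3.461637.
threshold ≈ 0.31*3.461637 = 1.07310747 ≈ 1.0731.

1.0731


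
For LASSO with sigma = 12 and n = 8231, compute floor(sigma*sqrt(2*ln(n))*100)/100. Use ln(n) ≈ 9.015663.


ln(8231) ≈ 9.015663.
2*ln(n) ≈ 18.031326.
sqrt(2*ln(n)) ≈ sqrt(18.031326) ≈ 4.246331.
lambda ≈ 12*4.246331 = 50.955972.
floor(lambda*100)/100 = 50.95.

50.95


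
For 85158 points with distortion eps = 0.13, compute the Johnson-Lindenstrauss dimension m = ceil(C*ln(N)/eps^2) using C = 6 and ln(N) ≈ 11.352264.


ln(85158) ≈ 11.352264.
eps^2 = 0.13^2 = 0.0169.
C*ln(N)/eps^2 ≈ 6*11.352264/0.0169 ≈ 4030.3896.
m = ceil(4030.3896) = 4031.

4031


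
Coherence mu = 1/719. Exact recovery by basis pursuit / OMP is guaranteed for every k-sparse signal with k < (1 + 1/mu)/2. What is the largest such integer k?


1/mu = 719.
1 + 1/mu = 720.
(1 + 1/mu)/2 = 360 is an integer and the inequality is strict, so k_max = 360 - 1 = 359.

359


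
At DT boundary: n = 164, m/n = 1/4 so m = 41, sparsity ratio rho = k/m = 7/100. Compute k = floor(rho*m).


m = 1/4*164 = 41.
rho = 7/100.
rho*m = 7/100*41 = 2.87.
k = floor(2.87) = 2.

2


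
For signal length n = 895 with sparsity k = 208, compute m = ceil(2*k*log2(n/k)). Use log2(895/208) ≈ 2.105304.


log2(n/k) = log2(895/208) ≈ 2.105304.
2*k*log2(n/k) ≈ 2*208*2.105304 = 875.806464.
m = ceil(875.806464) = 876.

876


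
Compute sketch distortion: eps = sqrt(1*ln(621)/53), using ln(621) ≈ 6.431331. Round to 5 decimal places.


ln(621) ≈ 6.431331.
1*ln(N)/m ≈ 1*6.431331/53 ≈ 0.12134587.
eps = sqrt(0.12134587) ≈ 0.3483473 ≈ 0.34835.

0.34835


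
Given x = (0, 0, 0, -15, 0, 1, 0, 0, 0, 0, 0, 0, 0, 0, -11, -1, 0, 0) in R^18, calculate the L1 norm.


Non-zero entries: [(3, -15), (5, 1), (14, -11), (15, -1)]
Absolute values: [15, 1, 11, 1]
||x||_1 = sum = 28.

28


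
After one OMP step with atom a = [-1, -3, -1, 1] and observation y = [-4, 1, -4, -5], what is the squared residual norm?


a^T a = 12.
a^T y = 0.
coeff = 0/12 = 0.
||r||^2 = 58.

58


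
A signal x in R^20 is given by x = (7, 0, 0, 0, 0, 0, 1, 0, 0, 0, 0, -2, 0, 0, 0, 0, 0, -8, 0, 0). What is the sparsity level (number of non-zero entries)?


Non-zero positions: [0, 6, 11, 17].
Sparsity = 4.

4


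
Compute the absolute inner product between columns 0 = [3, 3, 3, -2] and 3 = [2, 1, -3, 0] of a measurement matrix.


Inner product: 3*2 + 3*1 + 3*-3 + -2*0
Products: [6, 3, -9, 0]
Sum = 0.
|dot| = 0.

0


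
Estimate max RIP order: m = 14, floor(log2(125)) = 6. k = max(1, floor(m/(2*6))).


floor(log2(125)) = 6.
2*6 = 12.
m/(2*floor(log2(n))) = 14/12 ≈ 1.1667.
floor = 1.
k = max(1, 1) = 1.

1


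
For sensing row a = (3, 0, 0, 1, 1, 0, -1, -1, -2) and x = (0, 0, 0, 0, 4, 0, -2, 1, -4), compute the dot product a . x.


Non-zero terms: ['1*4', '-1*-2', '-1*1', '-2*-4']
Products: [4, 2, -1, 8]
y = sum = 13.

13


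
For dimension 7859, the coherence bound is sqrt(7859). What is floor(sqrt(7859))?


88^2 = 7744 <= 7859 < 7921 = 89^2, so 88 <= sqrt(7859) < 89.
floor(sqrt(7859)) = 88.

88


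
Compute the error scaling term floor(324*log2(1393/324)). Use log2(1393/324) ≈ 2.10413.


log2(n/k) = log2(1393/324) ≈ 2.10413.
k*log2(n/k) ≈ 324*2.10413 = 681.73812.
floor(681.73812) = 681.

681


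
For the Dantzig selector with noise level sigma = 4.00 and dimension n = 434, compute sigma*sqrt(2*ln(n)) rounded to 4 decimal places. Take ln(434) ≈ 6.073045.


ln(434) ≈ 6.073045.
2*ln(n) ≈ 12.14609.
sqrt(2*ln(n)) ≈ sqrt(12.14609) ≈ 3.485124.
threshold ≈ 4.00*3.485124 = 13.940496 ≈ 13.9405.

13.9405


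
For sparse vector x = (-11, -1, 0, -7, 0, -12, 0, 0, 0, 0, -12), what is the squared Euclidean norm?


Non-zero entries: [(0, -11), (1, -1), (3, -7), (5, -12), (10, -12)]
Squares: [121, 1, 49, 144, 144]
||x||_2^2 = sum = 459.

459


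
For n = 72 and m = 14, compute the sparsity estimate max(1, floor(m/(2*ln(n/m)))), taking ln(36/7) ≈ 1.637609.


n/m = 72/14 = 36/7.
ln(n/m) ≈ 1.637609.
2*ln(n/m) ≈ 3.275218.
m/(2*ln(n/m)) ≈ 14/3.275218 ≈ 4.2745.
floor = 4.
k_max = max(1, 4) = 4.

4


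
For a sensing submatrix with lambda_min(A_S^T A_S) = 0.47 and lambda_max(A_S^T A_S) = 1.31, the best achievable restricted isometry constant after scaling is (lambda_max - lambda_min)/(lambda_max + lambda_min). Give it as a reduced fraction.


lambda_max - lambda_min = 1.31 - 0.47 = 0.84.
lambda_max + lambda_min = 1.31 + 0.47 = 1.78.
delta = 0.84/1.78 = 84/178 = 42/89.

42/89


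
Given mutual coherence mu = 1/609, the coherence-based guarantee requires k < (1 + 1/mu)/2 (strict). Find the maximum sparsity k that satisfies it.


1/mu = 609.
1 + 1/mu = 610.
(1 + 1/mu)/2 = 305 is an integer and the inequality is strict, so k_max = 305 - 1 = 304.

304


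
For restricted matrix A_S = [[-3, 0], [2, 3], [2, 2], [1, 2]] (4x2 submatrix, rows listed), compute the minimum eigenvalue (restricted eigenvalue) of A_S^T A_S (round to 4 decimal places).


A_S^T A_S = [[18, 12], [12, 17]].
trace = 35.
det = 162.
disc = trace^2 - 4*det = 1225 - 4*162 = 577.
sqrt(577) ≈ 24.020824.
lam_min = (35 - sqrt(577))/2 ≈ (35 - 24.020824)/2 = 5.489588 ≈ 5.4896.

5.4896


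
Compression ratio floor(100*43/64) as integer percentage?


100*m/n = 100*43/64 ≈ 67.1875.
floor = 67.

67


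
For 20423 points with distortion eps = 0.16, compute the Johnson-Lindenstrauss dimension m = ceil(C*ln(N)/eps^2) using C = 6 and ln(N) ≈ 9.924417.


ln(20423) ≈ 9.924417.
eps^2 = 0.16^2 = 0.0256.
C*ln(N)/eps^2 ≈ 6*9.924417/0.0256 ≈ 2326.0352.
m = ceil(2326.0352) = 2327.

2327


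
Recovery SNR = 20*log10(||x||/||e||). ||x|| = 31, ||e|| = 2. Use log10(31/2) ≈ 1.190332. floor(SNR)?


||x||/||e|| = 31/2.
log10(31/2) ≈ 1.190332.
20*log10(||x||/||e||) ≈ 20*1.190332 = 23.80664.
floor(23.80664) = 23.

23


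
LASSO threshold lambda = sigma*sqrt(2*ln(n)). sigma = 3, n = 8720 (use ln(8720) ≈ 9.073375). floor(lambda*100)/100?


ln(8720) ≈ 9.073375.
2*ln(n) ≈ 18.14675.
sqrt(2*ln(n)) ≈ sqrt(18.14675) ≈ 4.2599.
lambda ≈ 3*4.2599 = 12.7797.
floor(lambda*100)/100 = 12.77.

12.77


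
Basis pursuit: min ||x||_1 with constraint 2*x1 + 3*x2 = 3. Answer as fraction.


Axis intercepts:
  x1 = 3/2, x2 = 0: L1 = 3/2
  x1 = 0, x2 = 1: L1 = 1
x* = (0, 1)
||x*||_1 = 1.

1


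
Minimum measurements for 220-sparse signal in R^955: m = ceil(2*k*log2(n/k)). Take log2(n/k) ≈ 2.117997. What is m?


log2(n/k) = log2(955/220) ≈ 2.117997.
2*k*log2(n/k) ≈ 2*220*2.117997 = 931.91868.
m = ceil(931.91868) = 932.

932


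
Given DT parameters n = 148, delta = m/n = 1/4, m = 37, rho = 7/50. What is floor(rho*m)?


m = 1/4*148 = 37.
rho = 7/50.
rho*m = 7/50*37 = 5.18.
k = floor(5.18) = 5.

5


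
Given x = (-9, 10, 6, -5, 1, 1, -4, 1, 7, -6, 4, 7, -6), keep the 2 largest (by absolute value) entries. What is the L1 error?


Sorted |x_i| descending: [10, 9, 7, 7, 6, 6, 6, 5, 4, 4, 1, 1, 1]
Keep top 2: [10, 9]
Tail entries: [7, 7, 6, 6, 6, 5, 4, 4, 1, 1, 1]
L1 error = sum of tail = 48.

48


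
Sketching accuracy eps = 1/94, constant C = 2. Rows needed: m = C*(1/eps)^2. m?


1/eps = 94.
(1/eps)^2 = 8836.
m = 2*8836 = 17672.

17672


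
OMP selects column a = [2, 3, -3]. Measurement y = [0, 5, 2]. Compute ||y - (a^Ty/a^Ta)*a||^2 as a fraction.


a^T a = 22.
a^T y = 9.
coeff = 9/22 = 9/22.
||r||^2 = 557/22.

557/22


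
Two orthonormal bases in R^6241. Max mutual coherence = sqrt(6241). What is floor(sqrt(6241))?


79^2 = 6241 <= 6241 < 6400 = 80^2, so 79 <= sqrt(6241) < 80.
floor(sqrt(6241)) = 79.

79


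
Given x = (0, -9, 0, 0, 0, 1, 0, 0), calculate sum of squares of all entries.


Non-zero entries: [(1, -9), (5, 1)]
Squares: [81, 1]
||x||_2^2 = sum = 82.

82


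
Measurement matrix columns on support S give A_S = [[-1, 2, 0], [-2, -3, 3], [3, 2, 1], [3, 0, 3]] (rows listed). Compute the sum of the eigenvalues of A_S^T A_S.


Sum of eigenvalues of A_S^T A_S = trace(A_S^T A_S) = sum of squared column norms of A_S.
A_S^T A_S diagonal: [23, 17, 19].
trace = 23 + 17 + 19 = 59.

59


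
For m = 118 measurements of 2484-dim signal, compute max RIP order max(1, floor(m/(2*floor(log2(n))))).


floor(log2(2484)) = 11.
2*11 = 22.
m/(2*floor(log2(n))) = 118/22 ≈ 5.3636.
floor = 5.
k = max(1, 5) = 5.

5


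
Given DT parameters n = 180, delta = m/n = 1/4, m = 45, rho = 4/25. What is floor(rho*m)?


m = 1/4*180 = 45.
rho = 4/25.
rho*m = 4/25*45 = 7.2.
k = floor(7.2) = 7.

7


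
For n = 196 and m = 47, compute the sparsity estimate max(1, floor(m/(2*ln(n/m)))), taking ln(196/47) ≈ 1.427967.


n/m = 196/47.
ln(n/m) ≈ 1.427967.
2*ln(n/m) ≈ 2.855934.
m/(2*ln(n/m)) ≈ 47/2.855934 ≈ 16.457.
floor = 16.
k_max = max(1, 16) = 16.

16


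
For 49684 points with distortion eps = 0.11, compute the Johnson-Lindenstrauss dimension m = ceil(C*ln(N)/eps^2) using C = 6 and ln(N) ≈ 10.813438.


ln(49684) ≈ 10.813438.
eps^2 = 0.11^2 = 0.0121.
C*ln(N)/eps^2 ≈ 6*10.813438/0.0121 ≈ 5362.0354.
m = ceil(5362.0354) = 5363.

5363


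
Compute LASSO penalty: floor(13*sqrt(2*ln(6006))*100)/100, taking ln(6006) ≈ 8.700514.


ln(6006) ≈ 8.700514.
2*ln(n) ≈ 17.401028.
sqrt(2*ln(n)) ≈ sqrt(17.401028) ≈ 4.171454.
lambda ≈ 13*4.171454 = 54.228902.
floor(lambda*100)/100 = 54.22.

54.22


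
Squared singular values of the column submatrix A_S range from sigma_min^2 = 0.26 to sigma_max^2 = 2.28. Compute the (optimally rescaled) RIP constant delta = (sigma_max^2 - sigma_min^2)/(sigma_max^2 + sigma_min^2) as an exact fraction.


lambda_max - lambda_min = 2.28 - 0.26 = 2.02.
lambda_max + lambda_min = 2.28 + 0.26 = 2.54.
delta = 2.02/2.54 = 202/254 = 101/127.

101/127


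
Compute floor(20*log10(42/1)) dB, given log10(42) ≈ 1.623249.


||x||/||e|| = 42/1 = 42.
log10(42) ≈ 1.623249.
20*log10(||x||/||e||) ≈ 20*1.623249 = 32.46498.
floor(32.46498) = 32.

32


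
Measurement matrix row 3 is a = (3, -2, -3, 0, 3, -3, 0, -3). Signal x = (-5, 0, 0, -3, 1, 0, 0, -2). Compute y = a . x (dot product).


Non-zero terms: ['3*-5', '0*-3', '3*1', '-3*-2']
Products: [-15, 0, 3, 6]
y = sum = -6.

-6


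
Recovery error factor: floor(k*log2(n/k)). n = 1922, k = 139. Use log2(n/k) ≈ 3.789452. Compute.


log2(n/k) = log2(1922/139) ≈ 3.789452.
k*log2(n/k) ≈ 139*3.789452 = 526.733828.
floor(526.733828) = 526.

526


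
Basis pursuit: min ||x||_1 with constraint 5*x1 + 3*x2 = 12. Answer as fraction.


Axis intercepts:
  x1 = 12/5, x2 = 0: L1 = 12/5
  x1 = 0, x2 = 4: L1 = 4
x* = (12/5, 0)
||x*||_1 = 12/5.

12/5


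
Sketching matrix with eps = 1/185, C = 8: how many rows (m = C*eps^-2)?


1/eps = 185.
(1/eps)^2 = 34225.
m = 8*34225 = 273800.

273800


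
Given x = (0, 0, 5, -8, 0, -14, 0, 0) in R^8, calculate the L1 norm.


Non-zero entries: [(2, 5), (3, -8), (5, -14)]
Absolute values: [5, 8, 14]
||x||_1 = sum = 27.

27


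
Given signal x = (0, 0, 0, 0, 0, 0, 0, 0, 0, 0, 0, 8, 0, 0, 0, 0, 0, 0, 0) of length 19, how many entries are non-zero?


Non-zero positions: [11].
Sparsity = 1.

1


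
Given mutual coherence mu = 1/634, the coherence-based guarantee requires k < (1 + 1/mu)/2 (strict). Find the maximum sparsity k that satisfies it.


1/mu = 634.
1 + 1/mu = 635.
(1 + 1/mu)/2 = 317.5 is not an integer, so k_max = floor(317.5) = 317.

317


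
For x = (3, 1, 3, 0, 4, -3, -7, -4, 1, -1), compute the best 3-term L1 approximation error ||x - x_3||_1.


Sorted |x_i| descending: [7, 4, 4, 3, 3, 3, 1, 1, 1, 0]
Keep top 3: [7, 4, 4]
Tail entries: [3, 3, 3, 1, 1, 1, 0]
L1 error = sum of tail = 12.

12


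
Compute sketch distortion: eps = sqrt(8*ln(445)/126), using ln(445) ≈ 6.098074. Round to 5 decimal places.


ln(445) ≈ 6.098074.
8*ln(N)/m ≈ 8*6.098074/126 ≈ 0.3871793.
eps = sqrt(0.3871793) ≈ 0.6222373 ≈ 0.62224.

0.62224


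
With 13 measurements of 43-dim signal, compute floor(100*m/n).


100*m/n = 100*13/43 ≈ 30.2326.
floor = 30.

30


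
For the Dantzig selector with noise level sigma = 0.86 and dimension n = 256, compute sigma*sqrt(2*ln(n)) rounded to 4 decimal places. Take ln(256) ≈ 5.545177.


ln(256) ≈ 5.545177.
2*ln(n) ≈ 11.090354.
sqrt(2*ln(n)) ≈ sqrt(11.090354) ≈ 3.330218.
threshold ≈ 0.86*3.330218 = 2.86398748 ≈ 2.8640.

2.8640


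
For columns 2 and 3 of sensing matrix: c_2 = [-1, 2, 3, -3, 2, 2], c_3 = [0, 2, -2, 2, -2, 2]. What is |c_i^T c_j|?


Inner product: -1*0 + 2*2 + 3*-2 + -3*2 + 2*-2 + 2*2
Products: [0, 4, -6, -6, -4, 4]
Sum = -8.
|dot| = 8.

8


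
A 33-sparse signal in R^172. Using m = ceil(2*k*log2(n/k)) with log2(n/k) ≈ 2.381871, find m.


log2(n/k) = log2(172/33) ≈ 2.381871.
2*k*log2(n/k) ≈ 2*33*2.381871 = 157.203486.
m = ceil(157.203486) = 158.

158


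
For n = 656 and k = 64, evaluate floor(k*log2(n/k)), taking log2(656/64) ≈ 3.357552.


log2(n/k) = log2(656/64) ≈ 3.357552.
k*log2(n/k) ≈ 64*3.357552 = 214.883328.
floor(214.883328) = 214.

214


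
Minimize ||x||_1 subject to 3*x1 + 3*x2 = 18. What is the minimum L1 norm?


Axis intercepts:
  x1 = 6, x2 = 0: L1 = 6
  x1 = 0, x2 = 6: L1 = 6
x* = (6, 0)
||x*||_1 = 6.

6


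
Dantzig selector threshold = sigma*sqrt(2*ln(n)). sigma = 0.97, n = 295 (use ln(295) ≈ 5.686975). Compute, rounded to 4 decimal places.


ln(295) ≈ 5.686975.
2*ln(n) ≈ 11.37395.
sqrt(2*ln(n)) ≈ sqrt(11.37395) ≈ 3.372529.
threshold ≈ 0.97*3.372529 = 3.27135313 ≈ 3.2714.

3.2714


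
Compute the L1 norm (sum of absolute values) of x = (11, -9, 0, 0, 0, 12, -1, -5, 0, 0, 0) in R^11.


Non-zero entries: [(0, 11), (1, -9), (5, 12), (6, -1), (7, -5)]
Absolute values: [11, 9, 12, 1, 5]
||x||_1 = sum = 38.

38


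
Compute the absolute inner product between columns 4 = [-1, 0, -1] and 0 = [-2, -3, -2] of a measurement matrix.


Inner product: -1*-2 + 0*-3 + -1*-2
Products: [2, 0, 2]
Sum = 4.
|dot| = 4.

4


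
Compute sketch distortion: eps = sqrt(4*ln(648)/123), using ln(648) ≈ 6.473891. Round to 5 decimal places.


ln(648) ≈ 6.473891.
4*ln(N)/m ≈ 4*6.473891/123 ≈ 0.21053304.
eps = sqrt(0.21053304) ≈ 0.4588388 ≈ 0.45884.

0.45884


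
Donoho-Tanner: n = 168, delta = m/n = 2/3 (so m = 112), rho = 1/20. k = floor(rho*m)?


m = 2/3*168 = 112.
rho = 1/20.
rho*m = 1/20*112 = 5.6.
k = floor(5.6) = 5.

5


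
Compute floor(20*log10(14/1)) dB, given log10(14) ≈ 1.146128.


||x||/||e|| = 14/1 = 14.
log10(14) ≈ 1.146128.
20*log10(||x||/||e||) ≈ 20*1.146128 = 22.92256.
floor(22.92256) = 22.

22


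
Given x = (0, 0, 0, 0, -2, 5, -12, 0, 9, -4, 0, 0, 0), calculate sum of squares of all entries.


Non-zero entries: [(4, -2), (5, 5), (6, -12), (8, 9), (9, -4)]
Squares: [4, 25, 144, 81, 16]
||x||_2^2 = sum = 270.

270


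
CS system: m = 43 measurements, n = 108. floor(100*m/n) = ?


100*m/n = 100*43/108 ≈ 39.8148.
floor = 39.

39


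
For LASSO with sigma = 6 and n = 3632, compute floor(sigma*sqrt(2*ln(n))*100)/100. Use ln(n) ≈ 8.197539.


ln(3632) ≈ 8.197539.
2*ln(n) ≈ 16.395078.
sqrt(2*ln(n)) ≈ sqrt(16.395078) ≈ 4.049084.
lambda ≈ 6*4.049084 = 24.294504.
floor(lambda*100)/100 = 24.29.

24.29


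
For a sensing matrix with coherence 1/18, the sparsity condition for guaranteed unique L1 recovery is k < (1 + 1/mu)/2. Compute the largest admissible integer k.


1/mu = 18.
1 + 1/mu = 19.
(1 + 1/mu)/2 = 9.5 is not an integer, so k_max = floor(9.5) = 9.

9


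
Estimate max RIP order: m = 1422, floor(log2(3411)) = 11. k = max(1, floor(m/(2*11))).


floor(log2(3411)) = 11.
2*11 = 22.
m/(2*floor(log2(n))) = 1422/22 ≈ 64.6364.
floor = 64.
k = max(1, 64) = 64.

64


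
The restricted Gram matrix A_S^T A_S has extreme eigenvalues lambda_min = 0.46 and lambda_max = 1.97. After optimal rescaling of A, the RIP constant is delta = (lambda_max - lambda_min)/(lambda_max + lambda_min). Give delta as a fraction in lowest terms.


lambda_max - lambda_min = 1.97 - 0.46 = 1.51.
lambda_max + lambda_min = 1.97 + 0.46 = 2.43.
delta = 1.51/2.43 = 151/243.

151/243
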